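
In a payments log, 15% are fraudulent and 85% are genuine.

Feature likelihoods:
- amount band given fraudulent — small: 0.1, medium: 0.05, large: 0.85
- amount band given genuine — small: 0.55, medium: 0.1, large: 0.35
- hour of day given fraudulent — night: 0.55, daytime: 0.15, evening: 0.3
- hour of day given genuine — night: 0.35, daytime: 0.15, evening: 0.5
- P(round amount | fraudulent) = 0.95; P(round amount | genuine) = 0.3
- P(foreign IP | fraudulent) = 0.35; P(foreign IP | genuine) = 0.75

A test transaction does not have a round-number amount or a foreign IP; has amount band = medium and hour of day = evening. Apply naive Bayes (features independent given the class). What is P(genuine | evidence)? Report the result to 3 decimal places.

fraudulent: 0.15 × 0.05 × 0.3 × (1−0.95) × (1−0.35) = 0.000073125
genuine: 0.85 × 0.1 × 0.5 × (1−0.3) × (1−0.75) = 0.0074375
P(genuine | x) = 0.0074375 / 0.007510625 ≈ 0.990

0.990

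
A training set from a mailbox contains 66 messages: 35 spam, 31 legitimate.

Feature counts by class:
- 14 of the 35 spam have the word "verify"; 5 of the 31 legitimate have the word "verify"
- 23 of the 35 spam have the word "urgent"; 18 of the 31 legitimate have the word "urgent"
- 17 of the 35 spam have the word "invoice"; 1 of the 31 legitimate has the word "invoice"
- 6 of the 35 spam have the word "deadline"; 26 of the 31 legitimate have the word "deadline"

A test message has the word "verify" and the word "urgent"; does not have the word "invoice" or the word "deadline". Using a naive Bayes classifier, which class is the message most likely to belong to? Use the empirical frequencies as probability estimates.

spam: (35/66) × (14/35) × (23/35) × (18/35) × (29/35) ≈ 0.0593989
legitimate: (31/66) × (5/31) × (18/31) × (30/31) × (5/31) ≈ 0.00686602
Highest score → spam.

spam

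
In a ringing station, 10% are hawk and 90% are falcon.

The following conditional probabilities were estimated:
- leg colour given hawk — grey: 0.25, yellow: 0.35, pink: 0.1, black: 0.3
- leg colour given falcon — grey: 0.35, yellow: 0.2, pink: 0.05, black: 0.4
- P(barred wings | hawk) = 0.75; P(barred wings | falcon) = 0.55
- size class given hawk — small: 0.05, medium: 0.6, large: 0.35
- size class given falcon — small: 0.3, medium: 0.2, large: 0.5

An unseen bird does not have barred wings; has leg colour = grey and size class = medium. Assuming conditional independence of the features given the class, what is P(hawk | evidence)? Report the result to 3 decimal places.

0.117

hawk: 0.1 × 0.25 × (1−0.75) × 0.6 = 0.00375
falcon: 0.9 × 0.35 × (1−0.55) × 0.2 = 0.02835
P(hawk | x) = 0.00375 / 0.0321 ≈ 0.117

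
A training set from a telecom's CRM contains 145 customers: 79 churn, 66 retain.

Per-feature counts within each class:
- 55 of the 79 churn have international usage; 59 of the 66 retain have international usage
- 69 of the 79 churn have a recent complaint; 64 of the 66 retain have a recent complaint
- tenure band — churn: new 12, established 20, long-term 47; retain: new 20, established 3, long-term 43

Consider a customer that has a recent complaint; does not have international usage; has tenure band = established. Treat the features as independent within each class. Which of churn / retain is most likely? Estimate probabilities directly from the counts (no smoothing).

churn

churn: (79/145) × (24/79) × (69/79) × (20/79) ≈ 0.0365989
retain: (66/145) × (7/66) × (64/66) × (3/66) ≈ 0.00212786
Highest score → churn.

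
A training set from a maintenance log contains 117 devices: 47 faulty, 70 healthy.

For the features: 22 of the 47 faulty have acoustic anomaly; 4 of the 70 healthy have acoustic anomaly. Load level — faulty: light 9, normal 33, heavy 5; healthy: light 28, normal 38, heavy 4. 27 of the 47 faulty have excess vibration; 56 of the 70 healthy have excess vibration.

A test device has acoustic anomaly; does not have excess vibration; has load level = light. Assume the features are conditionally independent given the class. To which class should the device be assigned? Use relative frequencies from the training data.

faulty

faulty: (47/117) × (22/47) × (9/47) × (20/47) ≈ 0.0153219
healthy: (70/117) × (4/70) × (28/70) × (14/70) ≈ 0.00273504
Highest score → faulty.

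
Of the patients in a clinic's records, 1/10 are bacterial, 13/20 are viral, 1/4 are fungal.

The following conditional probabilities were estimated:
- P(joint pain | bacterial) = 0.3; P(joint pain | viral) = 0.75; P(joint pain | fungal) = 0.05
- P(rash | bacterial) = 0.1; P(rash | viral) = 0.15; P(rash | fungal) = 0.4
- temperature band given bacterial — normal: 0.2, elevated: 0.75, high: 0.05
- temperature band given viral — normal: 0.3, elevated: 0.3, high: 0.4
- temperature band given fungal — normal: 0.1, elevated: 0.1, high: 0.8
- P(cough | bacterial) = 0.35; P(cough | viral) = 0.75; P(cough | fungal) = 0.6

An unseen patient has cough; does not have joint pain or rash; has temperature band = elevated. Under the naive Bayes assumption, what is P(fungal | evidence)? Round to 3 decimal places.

bacterial: 0.1 × (1−0.3) × (1−0.1) × 0.75 × 0.35 = 0.0165375
viral: 0.65 × (1−0.75) × (1−0.15) × 0.3 × 0.75 = 0.031078125
fungal: 0.25 × (1−0.05) × (1−0.4) × 0.1 × 0.6 = 0.00855
P(fungal | x) = 0.00855 / 0.056165625 ≈ 0.152

0.152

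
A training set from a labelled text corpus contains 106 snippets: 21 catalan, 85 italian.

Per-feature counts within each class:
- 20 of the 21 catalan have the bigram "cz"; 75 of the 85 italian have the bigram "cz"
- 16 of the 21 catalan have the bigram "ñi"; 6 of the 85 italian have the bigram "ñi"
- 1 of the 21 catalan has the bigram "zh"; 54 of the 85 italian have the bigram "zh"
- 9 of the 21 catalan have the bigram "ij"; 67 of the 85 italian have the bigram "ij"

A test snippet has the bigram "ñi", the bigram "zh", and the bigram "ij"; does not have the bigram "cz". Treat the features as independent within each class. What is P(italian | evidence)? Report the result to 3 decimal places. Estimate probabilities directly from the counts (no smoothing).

0.958

catalan: (21/106) × (1/21) × (16/21) × (1/21) × (9/21) ≈ 0.000146689
italian: (85/106) × (10/85) × (6/85) × (54/85) × (67/85) ≈ 0.0033347
P(italian | x) = 0.0033347 / 0.003481389 ≈ 0.958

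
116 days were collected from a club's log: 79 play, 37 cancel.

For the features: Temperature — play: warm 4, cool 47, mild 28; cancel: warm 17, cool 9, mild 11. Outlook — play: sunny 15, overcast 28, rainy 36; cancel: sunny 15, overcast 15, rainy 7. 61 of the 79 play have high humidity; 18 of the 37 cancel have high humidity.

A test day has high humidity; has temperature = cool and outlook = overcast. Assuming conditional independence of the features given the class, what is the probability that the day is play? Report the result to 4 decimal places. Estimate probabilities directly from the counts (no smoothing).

0.8787

play: (79/116) × (47/79) × (28/79) × (61/79) ≈ 0.110885
cancel: (37/116) × (9/37) × (15/37) × (18/37) ≈ 0.0153019
P(play | x) = 0.110885 / 0.1261869 ≈ 0.8787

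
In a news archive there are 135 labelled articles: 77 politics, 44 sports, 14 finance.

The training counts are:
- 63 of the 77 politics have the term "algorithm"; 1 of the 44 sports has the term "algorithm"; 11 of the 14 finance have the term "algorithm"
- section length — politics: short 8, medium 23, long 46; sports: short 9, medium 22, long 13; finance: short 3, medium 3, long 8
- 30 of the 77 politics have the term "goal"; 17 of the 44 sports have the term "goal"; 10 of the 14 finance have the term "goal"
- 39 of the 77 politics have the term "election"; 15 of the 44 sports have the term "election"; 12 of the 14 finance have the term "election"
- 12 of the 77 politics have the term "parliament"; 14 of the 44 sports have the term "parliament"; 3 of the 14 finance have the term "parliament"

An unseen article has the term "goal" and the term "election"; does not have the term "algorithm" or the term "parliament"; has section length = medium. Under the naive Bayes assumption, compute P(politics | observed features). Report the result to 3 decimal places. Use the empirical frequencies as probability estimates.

politics: (77/135) × (14/77) × (23/77) × (30/77) × (39/77) × (65/77) ≈ 0.0051601
sports: (44/135) × (43/44) × (22/44) × (17/44) × (15/44) × (30/44) ≈ 0.0143024
finance: (14/135) × (3/14) × (3/14) × (10/14) × (12/14) × (11/14) ≈ 0.00229071
P(politics | x) = 0.0051601 / 0.02175321 ≈ 0.237

0.237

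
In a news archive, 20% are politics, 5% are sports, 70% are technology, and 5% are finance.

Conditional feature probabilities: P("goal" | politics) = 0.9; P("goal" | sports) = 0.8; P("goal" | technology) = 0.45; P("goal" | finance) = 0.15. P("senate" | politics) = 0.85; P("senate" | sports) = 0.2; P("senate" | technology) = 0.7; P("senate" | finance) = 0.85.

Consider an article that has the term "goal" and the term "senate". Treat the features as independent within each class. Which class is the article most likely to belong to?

politics: 0.2 × 0.9 × 0.85 = 0.153
sports: 0.05 × 0.8 × 0.2 = 0.008
technology: 0.7 × 0.45 × 0.7 = 0.2205
finance: 0.05 × 0.15 × 0.85 = 0.006375
Highest score → technology.

technology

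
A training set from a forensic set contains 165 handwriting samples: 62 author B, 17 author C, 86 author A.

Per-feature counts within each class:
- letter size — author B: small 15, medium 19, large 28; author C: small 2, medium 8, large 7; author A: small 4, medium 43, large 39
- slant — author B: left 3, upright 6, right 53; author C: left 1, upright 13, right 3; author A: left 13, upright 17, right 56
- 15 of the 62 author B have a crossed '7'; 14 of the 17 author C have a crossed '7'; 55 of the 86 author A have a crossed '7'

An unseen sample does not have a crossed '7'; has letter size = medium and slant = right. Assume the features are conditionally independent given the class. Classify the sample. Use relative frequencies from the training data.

author B: (62/165) × (19/62) × (53/62) × (47/62) ≈ 0.0746208
author C: (17/165) × (8/17) × (3/17) × (3/17) ≈ 0.00150991
author A: (86/165) × (43/86) × (56/86) × (31/86) ≈ 0.0611698
Highest score → author B.

author B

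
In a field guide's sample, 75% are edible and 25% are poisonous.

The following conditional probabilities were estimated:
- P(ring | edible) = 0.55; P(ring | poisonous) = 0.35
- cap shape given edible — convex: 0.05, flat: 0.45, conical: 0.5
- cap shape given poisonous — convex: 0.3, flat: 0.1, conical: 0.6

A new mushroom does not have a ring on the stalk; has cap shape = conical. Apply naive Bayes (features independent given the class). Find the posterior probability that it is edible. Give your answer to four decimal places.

edible: 0.75 × (1−0.55) × 0.5 = 0.16875
poisonous: 0.25 × (1−0.35) × 0.6 = 0.0975
P(edible | x) = 0.16875 / 0.26625 ≈ 0.6338

0.6338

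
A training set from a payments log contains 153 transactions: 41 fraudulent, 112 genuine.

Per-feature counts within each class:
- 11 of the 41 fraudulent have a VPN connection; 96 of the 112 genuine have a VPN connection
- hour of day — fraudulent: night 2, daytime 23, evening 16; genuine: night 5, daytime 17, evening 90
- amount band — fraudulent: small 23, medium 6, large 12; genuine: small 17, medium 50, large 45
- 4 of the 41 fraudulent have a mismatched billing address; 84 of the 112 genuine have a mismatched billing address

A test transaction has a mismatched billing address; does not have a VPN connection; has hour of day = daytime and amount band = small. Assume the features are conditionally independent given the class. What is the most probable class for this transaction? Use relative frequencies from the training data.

fraudulent: (41/153) × (30/41) × (23/41) × (23/41) × (4/41) ≈ 0.00601996
genuine: (112/153) × (16/112) × (17/112) × (17/112) × (84/112) ≈ 0.00180697
Highest score → fraudulent.

fraudulent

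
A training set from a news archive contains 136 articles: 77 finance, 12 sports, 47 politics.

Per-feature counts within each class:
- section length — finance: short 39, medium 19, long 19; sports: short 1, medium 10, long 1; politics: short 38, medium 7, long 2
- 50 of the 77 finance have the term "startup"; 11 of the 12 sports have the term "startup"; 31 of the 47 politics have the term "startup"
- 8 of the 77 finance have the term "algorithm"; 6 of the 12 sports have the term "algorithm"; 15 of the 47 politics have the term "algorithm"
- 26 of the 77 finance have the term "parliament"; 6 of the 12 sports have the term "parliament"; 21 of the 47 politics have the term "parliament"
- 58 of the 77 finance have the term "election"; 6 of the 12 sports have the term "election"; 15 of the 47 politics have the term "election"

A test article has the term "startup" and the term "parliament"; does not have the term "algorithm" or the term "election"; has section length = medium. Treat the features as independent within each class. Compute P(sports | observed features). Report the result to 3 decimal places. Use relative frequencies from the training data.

0.379

finance: (77/136) × (19/77) × (50/77) × (69/77) × (26/77) × (19/77) ≈ 0.00677326
sports: (12/136) × (10/12) × (11/12) × (6/12) × (6/12) × (6/12) ≈ 0.00842525
politics: (47/136) × (7/47) × (31/47) × (32/47) × (21/47) × (32/47) ≈ 0.00703151
P(sports | x) = 0.00842525 / 0.02223002 ≈ 0.379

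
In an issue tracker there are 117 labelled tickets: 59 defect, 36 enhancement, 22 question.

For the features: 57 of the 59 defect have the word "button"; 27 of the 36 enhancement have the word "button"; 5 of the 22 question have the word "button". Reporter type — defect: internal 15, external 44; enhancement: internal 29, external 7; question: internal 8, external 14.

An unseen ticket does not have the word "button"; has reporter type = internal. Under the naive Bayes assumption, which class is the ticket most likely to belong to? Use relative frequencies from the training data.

enhancement

defect: (59/117) × (2/59) × (15/59) ≈ 0.00434594
enhancement: (36/117) × (9/36) × (29/36) ≈ 0.0619658
question: (22/117) × (17/22) × (8/22) ≈ 0.0528361
Highest score → enhancement.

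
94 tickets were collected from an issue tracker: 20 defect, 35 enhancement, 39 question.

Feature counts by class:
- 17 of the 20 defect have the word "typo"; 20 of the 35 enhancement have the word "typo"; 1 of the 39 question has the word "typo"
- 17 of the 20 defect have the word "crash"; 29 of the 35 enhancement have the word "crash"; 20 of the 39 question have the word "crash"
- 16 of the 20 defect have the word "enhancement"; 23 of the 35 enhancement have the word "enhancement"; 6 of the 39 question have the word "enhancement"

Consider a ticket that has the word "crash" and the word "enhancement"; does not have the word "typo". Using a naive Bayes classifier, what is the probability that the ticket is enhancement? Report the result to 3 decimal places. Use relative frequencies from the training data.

0.618

defect: (20/94) × (3/20) × (17/20) × (16/20) ≈ 0.0217021
enhancement: (35/94) × (15/35) × (29/35) × (23/35) ≈ 0.0868867
question: (39/94) × (38/39) × (20/39) × (6/39) ≈ 0.0318939
P(enhancement | x) = 0.0868867 / 0.1404827 ≈ 0.618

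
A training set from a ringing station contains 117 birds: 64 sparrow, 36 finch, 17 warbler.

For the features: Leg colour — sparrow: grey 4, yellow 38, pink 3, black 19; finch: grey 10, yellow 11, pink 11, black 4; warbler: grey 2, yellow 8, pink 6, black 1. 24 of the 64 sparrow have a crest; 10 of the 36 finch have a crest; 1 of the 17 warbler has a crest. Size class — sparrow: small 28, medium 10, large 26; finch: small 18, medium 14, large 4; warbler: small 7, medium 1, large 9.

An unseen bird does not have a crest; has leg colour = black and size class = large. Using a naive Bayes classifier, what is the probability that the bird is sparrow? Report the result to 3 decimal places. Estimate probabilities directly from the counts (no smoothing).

0.855

sparrow: (64/117) × (19/64) × (40/64) × (26/64) ≈ 0.0412326
finch: (36/117) × (4/36) × (26/36) × (4/36) ≈ 0.00274348
warbler: (17/117) × (1/17) × (16/17) × (9/17) ≈ 0.00425872
P(sparrow | x) = 0.0412326 / 0.0482348 ≈ 0.855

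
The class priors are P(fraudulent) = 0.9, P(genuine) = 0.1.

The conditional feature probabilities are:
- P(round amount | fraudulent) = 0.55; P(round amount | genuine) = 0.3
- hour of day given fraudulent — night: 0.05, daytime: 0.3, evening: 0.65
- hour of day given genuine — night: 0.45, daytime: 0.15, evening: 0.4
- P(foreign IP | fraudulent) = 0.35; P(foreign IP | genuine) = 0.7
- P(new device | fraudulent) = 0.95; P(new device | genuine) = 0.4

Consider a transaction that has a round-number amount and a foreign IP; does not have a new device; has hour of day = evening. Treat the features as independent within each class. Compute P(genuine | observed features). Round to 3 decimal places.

0.472

fraudulent: 0.9 × 0.55 × 0.65 × 0.35 × (1−0.95) = 0.005630625
genuine: 0.1 × 0.3 × 0.4 × 0.7 × (1−0.4) = 0.00504
P(genuine | x) = 0.00504 / 0.010670625 ≈ 0.472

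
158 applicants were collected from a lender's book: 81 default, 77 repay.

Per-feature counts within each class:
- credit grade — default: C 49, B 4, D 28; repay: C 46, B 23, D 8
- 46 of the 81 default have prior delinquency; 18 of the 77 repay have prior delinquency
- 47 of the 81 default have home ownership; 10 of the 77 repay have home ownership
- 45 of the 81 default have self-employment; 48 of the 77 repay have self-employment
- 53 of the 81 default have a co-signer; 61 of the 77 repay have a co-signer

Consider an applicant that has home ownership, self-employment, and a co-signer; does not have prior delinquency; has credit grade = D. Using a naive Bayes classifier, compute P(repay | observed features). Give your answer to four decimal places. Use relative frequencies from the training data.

0.1335

default: (81/158) × (28/81) × (35/81) × (47/81) × (45/81) × (53/81) ≈ 0.0161516
repay: (77/158) × (8/77) × (59/77) × (10/77) × (48/77) × (61/77) ≈ 0.00248824
P(repay | x) = 0.00248824 / 0.01863984 ≈ 0.1335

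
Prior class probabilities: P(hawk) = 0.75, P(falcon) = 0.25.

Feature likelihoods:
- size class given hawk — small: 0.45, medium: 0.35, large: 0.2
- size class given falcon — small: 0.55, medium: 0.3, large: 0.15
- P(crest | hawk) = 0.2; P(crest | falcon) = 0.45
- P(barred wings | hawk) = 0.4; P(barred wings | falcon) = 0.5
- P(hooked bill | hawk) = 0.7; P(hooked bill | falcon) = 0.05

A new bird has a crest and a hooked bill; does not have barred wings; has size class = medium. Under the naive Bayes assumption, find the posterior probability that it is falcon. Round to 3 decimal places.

hawk: 0.75 × 0.35 × 0.2 × (1−0.4) × 0.7 = 0.02205
falcon: 0.25 × 0.3 × 0.45 × (1−0.5) × 0.05 = 0.00084375
P(falcon | x) = 0.00084375 / 0.02289375 ≈ 0.037

0.037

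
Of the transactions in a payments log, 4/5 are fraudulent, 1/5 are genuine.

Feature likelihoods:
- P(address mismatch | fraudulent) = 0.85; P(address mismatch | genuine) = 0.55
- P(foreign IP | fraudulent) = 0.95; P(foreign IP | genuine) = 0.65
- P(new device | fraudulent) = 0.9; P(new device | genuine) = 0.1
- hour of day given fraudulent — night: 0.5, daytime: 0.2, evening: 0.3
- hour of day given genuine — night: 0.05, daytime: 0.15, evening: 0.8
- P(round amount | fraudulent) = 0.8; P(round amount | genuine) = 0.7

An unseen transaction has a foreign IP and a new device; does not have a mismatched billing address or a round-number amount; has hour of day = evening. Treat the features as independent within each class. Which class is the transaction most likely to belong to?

fraudulent

fraudulent: 0.8 × (1−0.85) × 0.95 × 0.9 × 0.3 × (1−0.8) = 0.006156
genuine: 0.2 × (1−0.55) × 0.65 × 0.1 × 0.8 × (1−0.7) = 0.001404
Highest score → fraudulent.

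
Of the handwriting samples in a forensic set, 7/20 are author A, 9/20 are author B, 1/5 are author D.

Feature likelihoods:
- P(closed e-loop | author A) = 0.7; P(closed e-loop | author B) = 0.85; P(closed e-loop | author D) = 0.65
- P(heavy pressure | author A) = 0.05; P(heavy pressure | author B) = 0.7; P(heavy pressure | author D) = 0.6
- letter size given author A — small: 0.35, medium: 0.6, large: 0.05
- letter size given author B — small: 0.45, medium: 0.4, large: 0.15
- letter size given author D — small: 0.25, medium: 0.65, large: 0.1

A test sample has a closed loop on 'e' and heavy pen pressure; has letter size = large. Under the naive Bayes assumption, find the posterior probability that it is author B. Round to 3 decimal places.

0.827

author A: 0.35 × 0.7 × 0.05 × 0.05 = 0.0006125
author B: 0.45 × 0.85 × 0.7 × 0.15 = 0.0401625
author D: 0.2 × 0.65 × 0.6 × 0.1 = 0.0078
P(author B | x) = 0.0401625 / 0.048575 ≈ 0.827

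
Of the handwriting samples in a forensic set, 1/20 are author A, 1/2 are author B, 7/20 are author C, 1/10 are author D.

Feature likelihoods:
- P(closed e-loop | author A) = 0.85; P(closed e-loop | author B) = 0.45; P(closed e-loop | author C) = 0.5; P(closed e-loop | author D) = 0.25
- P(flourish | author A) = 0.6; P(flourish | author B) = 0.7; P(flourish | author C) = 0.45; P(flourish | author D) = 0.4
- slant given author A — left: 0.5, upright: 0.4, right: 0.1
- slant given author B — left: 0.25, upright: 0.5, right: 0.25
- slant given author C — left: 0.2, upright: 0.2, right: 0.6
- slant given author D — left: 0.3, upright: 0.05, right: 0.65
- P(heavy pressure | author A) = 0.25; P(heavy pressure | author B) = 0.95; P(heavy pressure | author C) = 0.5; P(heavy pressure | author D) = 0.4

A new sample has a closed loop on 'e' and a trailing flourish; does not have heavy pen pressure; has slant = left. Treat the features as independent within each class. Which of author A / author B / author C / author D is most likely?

author A: 0.05 × 0.85 × 0.6 × 0.5 × (1−0.25) = 0.0095625
author B: 0.5 × 0.45 × 0.7 × 0.25 × (1−0.95) = 0.00196875
author C: 0.35 × 0.5 × 0.45 × 0.2 × (1−0.5) = 0.007875
author D: 0.1 × 0.25 × 0.4 × 0.3 × (1−0.4) = 0.0018
Highest score → author A.

author A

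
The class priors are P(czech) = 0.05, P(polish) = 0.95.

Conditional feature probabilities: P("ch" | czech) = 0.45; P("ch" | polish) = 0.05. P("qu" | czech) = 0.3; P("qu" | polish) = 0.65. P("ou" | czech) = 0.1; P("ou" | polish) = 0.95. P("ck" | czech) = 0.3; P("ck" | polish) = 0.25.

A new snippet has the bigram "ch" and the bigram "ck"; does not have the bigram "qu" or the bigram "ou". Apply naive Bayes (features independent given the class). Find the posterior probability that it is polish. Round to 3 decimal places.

czech: 0.05 × 0.45 × (1−0.3) × (1−0.1) × 0.3 = 0.0042525
polish: 0.95 × 0.05 × (1−0.65) × (1−0.95) × 0.25 = 0.0002078125
P(polish | x) = 0.0002078125 / 0.0044603125 ≈ 0.047

0.047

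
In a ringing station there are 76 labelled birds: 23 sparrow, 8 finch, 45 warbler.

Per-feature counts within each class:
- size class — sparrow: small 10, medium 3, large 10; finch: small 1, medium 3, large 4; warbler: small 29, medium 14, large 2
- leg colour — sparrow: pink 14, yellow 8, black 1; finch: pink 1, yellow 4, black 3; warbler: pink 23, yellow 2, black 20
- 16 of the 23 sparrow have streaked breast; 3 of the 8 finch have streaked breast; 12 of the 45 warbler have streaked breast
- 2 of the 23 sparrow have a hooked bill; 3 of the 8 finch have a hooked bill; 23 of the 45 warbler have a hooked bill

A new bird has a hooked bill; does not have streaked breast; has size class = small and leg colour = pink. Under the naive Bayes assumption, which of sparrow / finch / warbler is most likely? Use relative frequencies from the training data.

warbler

sparrow: (23/76) × (10/23) × (14/23) × (7/23) × (2/23) ≈ 0.00211962
finch: (8/76) × (1/8) × (1/8) × (5/8) × (3/8) ≈ 0.000385485
warbler: (45/76) × (29/45) × (23/45) × (33/45) × (23/45) ≈ 0.0730998
Highest score → warbler.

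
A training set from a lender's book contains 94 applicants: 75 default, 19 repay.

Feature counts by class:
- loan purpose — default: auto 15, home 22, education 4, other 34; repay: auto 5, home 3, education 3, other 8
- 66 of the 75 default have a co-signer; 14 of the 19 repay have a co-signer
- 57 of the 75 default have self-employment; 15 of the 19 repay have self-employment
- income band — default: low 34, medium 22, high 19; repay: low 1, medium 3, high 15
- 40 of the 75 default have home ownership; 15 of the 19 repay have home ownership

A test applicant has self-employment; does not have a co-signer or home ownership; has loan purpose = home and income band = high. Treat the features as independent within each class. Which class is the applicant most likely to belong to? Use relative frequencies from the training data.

default

default: (75/94) × (22/75) × (9/75) × (57/75) × (19/75) × (35/75) ≈ 0.00252342
repay: (19/94) × (3/19) × (5/19) × (15/19) × (15/19) × (4/19) ≈ 0.00110203
Highest score → default.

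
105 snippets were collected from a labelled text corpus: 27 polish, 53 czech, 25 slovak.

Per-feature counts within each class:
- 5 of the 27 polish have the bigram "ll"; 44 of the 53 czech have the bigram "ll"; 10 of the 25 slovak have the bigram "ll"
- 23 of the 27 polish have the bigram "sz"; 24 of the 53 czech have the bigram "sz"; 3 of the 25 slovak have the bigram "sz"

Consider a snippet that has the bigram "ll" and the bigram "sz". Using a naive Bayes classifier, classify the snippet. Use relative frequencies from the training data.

polish: (27/105) × (5/27) × (23/27) ≈ 0.0405644
czech: (53/105) × (44/53) × (24/53) ≈ 0.189757
slovak: (25/105) × (10/25) × (3/25) ≈ 0.0114286
Highest score → czech.

czech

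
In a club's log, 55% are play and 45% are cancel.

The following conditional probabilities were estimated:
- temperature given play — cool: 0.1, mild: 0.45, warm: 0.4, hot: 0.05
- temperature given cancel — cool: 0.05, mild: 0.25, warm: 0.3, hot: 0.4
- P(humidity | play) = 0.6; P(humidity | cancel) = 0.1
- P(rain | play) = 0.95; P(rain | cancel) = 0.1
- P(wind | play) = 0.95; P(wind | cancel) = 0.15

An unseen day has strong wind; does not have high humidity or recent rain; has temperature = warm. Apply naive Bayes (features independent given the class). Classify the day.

play: 0.55 × 0.4 × (1−0.6) × (1−0.95) × 0.95 = 0.00418
cancel: 0.45 × 0.3 × (1−0.1) × (1−0.1) × 0.15 = 0.0164025
Highest score → cancel.

cancel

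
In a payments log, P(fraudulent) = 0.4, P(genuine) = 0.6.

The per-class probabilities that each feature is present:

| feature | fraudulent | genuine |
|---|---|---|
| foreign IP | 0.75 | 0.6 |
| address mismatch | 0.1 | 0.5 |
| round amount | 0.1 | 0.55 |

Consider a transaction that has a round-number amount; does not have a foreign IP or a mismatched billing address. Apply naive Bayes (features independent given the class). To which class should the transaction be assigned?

genuine

fraudulent: 0.4 × (1−0.75) × (1−0.1) × 0.1 = 0.009
genuine: 0.6 × (1−0.6) × (1−0.5) × 0.55 = 0.066
Highest score → genuine.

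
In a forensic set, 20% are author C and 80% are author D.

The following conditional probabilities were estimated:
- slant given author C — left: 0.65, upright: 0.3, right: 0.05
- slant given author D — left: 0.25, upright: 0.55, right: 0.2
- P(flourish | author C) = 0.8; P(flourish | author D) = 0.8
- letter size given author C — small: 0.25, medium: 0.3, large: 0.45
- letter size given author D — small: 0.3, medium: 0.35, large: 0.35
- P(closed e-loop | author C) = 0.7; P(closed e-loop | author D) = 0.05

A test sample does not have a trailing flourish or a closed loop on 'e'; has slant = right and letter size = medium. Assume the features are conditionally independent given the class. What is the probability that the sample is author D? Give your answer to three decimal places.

0.983

author C: 0.2 × 0.05 × (1−0.8) × 0.3 × (1−0.7) = 0.00018
author D: 0.8 × 0.2 × (1−0.8) × 0.35 × (1−0.05) = 0.01064
P(author D | x) = 0.01064 / 0.01082 ≈ 0.983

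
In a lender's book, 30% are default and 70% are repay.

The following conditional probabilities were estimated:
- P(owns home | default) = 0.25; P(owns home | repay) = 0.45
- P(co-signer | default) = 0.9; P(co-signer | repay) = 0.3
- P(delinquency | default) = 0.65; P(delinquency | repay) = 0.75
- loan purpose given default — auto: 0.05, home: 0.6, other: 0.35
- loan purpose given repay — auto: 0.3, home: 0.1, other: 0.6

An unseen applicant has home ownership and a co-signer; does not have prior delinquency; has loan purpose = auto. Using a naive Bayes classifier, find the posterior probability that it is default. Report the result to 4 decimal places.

default: 0.3 × 0.25 × 0.9 × (1−0.65) × 0.05 = 0.00118125
repay: 0.7 × 0.45 × 0.3 × (1−0.75) × 0.3 = 0.0070875
P(default | x) = 0.00118125 / 0.00826875 ≈ 0.1429

0.1429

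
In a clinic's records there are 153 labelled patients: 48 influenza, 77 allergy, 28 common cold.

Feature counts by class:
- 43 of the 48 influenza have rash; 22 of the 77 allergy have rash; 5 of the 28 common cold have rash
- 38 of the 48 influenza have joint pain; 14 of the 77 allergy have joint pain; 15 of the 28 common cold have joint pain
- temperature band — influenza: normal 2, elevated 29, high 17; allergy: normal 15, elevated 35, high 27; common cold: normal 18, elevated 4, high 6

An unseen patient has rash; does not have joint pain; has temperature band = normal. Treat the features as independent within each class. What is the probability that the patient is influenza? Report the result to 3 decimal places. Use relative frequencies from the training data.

influenza: (48/153) × (43/48) × (10/48) × (2/48) ≈ 0.00243963
allergy: (77/153) × (22/77) × (63/77) × (15/77) ≈ 0.0229183
common cold: (28/153) × (5/28) × (13/28) × (18/28) ≈ 0.0097539
P(influenza | x) = 0.00243963 / 0.03511183 ≈ 0.069

0.069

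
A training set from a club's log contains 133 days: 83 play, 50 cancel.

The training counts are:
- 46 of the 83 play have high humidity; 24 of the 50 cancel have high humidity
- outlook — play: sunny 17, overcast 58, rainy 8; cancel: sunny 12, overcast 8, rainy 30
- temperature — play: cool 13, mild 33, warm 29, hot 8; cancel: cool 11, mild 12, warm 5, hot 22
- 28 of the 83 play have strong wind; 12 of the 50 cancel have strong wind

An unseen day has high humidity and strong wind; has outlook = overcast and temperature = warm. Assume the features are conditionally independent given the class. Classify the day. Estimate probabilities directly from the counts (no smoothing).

play: (83/133) × (46/83) × (58/83) × (29/83) × (28/83) ≈ 0.0284876
cancel: (50/133) × (24/50) × (8/50) × (5/50) × (12/50) ≈ 0.000692932
Highest score → play.

play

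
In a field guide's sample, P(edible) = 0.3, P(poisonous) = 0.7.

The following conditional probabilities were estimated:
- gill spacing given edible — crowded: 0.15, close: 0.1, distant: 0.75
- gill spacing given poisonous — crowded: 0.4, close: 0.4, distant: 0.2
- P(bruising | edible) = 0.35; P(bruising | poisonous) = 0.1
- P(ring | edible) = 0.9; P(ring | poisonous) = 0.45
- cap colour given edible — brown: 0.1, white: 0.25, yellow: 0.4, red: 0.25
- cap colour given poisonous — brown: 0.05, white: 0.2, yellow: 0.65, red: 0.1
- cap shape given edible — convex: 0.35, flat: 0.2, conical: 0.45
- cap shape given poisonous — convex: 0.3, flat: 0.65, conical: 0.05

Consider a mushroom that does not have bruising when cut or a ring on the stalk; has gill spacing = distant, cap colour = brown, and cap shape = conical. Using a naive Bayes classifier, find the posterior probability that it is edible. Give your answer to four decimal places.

edible: 0.3 × 0.75 × (1−0.35) × (1−0.9) × 0.1 × 0.45 = 0.000658125
poisonous: 0.7 × 0.2 × (1−0.1) × (1−0.45) × 0.05 × 0.05 = 0.00017325
P(edible | x) = 0.000658125 / 0.000831375 ≈ 0.7916

0.7916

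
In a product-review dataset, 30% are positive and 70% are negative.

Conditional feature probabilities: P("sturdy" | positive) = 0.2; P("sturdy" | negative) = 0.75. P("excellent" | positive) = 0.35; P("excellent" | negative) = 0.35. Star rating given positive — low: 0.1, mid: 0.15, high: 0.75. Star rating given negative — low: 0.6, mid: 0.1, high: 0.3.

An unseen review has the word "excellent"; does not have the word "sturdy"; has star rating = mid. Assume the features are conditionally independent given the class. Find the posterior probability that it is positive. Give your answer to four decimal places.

positive: 0.3 × (1−0.2) × 0.35 × 0.15 = 0.0126
negative: 0.7 × (1−0.75) × 0.35 × 0.1 = 0.006125
P(positive | x) = 0.0126 / 0.018725 ≈ 0.6729

0.6729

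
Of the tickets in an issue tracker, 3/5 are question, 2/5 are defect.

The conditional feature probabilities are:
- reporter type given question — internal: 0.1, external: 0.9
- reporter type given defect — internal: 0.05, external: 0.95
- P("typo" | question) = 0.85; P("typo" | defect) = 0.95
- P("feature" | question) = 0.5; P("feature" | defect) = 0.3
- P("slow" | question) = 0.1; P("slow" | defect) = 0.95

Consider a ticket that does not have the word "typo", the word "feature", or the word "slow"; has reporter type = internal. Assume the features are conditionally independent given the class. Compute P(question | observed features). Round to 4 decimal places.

question: 0.6 × 0.1 × (1−0.85) × (1−0.5) × (1−0.1) = 0.00405
defect: 0.4 × 0.05 × (1−0.95) × (1−0.3) × (1−0.95) = 0.000035
P(question | x) = 0.00405 / 0.004085 ≈ 0.9914

0.9914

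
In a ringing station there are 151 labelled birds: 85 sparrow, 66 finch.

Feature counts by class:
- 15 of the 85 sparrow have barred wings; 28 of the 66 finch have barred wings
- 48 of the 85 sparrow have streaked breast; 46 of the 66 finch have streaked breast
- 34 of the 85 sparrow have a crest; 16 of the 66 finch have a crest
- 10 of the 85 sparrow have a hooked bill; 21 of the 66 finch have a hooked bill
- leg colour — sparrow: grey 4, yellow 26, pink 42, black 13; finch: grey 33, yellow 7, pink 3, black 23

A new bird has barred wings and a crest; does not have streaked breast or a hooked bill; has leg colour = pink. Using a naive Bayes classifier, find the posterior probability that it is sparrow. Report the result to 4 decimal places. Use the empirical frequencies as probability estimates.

0.9470

sparrow: (85/151) × (15/85) × (37/85) × (34/85) × (75/85) × (42/85) ≈ 0.00754101
finch: (66/151) × (28/66) × (20/66) × (16/66) × (45/66) × (3/66) ≈ 0.000422172
P(sparrow | x) = 0.00754101 / 0.007963182 ≈ 0.9470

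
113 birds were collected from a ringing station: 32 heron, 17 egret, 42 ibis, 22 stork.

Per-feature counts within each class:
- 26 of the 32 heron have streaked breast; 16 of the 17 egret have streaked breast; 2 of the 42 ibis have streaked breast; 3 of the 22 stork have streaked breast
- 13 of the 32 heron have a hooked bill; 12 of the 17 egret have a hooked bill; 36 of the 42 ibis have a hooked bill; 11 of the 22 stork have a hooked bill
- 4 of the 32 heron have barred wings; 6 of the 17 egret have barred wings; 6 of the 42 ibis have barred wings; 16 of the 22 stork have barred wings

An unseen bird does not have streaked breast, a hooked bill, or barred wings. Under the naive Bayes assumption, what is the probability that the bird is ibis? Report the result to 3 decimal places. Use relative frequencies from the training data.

0.454

heron: (32/113) × (6/32) × (19/32) × (28/32) ≈ 0.0275857
egret: (17/113) × (1/17) × (5/17) × (11/17) ≈ 0.00168417
ibis: (42/113) × (40/42) × (6/42) × (36/42) ≈ 0.0433448
stork: (22/113) × (19/22) × (11/22) × (6/22) ≈ 0.0229284
P(ibis | x) = 0.0433448 / 0.09554307 ≈ 0.454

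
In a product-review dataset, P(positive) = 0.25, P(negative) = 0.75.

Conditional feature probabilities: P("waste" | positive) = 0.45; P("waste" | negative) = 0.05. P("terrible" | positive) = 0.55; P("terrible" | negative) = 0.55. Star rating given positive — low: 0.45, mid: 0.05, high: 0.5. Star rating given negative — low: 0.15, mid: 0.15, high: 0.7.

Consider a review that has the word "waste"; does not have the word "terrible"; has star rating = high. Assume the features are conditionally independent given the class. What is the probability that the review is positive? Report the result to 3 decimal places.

0.682

positive: 0.25 × 0.45 × (1−0.55) × 0.5 = 0.0253125
negative: 0.75 × 0.05 × (1−0.55) × 0.7 = 0.0118125
P(positive | x) = 0.0253125 / 0.037125 ≈ 0.682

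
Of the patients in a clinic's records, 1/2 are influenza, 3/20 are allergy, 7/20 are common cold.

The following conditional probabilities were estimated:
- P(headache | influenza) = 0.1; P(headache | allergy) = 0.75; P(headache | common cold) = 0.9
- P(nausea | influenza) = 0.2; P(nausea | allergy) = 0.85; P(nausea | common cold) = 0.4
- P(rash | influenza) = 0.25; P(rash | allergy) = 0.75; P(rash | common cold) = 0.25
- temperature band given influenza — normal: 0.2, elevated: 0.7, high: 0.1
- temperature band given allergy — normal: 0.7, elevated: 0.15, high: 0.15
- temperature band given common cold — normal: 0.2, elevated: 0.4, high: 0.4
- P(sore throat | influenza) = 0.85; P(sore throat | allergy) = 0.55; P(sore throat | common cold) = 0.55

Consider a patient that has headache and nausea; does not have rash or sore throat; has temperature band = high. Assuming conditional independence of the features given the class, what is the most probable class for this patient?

influenza: 0.5 × 0.1 × 0.2 × (1−0.25) × 0.1 × (1−0.85) = 0.0001125
allergy: 0.15 × 0.75 × 0.85 × (1−0.75) × 0.15 × (1−0.55) = 0.001613671875
common cold: 0.35 × 0.9 × 0.4 × (1−0.25) × 0.4 × (1−0.55) = 0.01701
Highest score → common cold.

common cold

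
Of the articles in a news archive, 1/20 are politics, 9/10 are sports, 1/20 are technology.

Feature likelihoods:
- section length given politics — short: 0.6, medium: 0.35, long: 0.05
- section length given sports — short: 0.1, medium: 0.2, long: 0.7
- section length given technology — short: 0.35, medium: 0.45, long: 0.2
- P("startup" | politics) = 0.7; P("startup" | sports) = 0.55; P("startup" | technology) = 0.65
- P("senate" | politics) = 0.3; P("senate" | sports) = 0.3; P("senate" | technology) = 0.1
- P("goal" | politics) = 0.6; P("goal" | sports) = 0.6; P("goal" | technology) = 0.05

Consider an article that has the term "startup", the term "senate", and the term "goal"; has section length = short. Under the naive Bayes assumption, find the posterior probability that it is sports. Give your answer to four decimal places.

politics: 0.05 × 0.6 × 0.7 × 0.3 × 0.6 = 0.00378
sports: 0.9 × 0.1 × 0.55 × 0.3 × 0.6 = 0.00891
technology: 0.05 × 0.35 × 0.65 × 0.1 × 0.05 = 0.000056875
P(sports | x) = 0.00891 / 0.012746875 ≈ 0.6990

0.6990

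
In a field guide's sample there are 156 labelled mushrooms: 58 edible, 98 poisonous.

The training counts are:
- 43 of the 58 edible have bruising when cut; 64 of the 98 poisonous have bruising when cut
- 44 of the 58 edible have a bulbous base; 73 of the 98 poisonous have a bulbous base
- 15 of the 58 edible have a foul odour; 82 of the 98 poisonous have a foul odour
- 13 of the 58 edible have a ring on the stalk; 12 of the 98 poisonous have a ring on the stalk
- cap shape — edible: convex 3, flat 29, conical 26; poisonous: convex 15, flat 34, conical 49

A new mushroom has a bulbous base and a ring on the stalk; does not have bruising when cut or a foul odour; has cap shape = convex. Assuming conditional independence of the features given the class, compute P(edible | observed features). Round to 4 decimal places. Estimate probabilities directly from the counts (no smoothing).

0.5579

edible: (58/156) × (15/58) × (44/58) × (43/58) × (13/58) × (3/58) ≈ 0.000626961
poisonous: (98/156) × (34/98) × (73/98) × (16/98) × (12/98) × (15/98) ≈ 0.000496781
P(edible | x) = 0.000626961 / 0.001123742 ≈ 0.5579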